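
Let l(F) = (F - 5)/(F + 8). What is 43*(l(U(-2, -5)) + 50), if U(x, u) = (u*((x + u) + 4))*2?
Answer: 82775/38 ≈ 2178.3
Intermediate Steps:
U(x, u) = 2*u*(4 + u + x) (U(x, u) = (u*((u + x) + 4))*2 = (u*(4 + u + x))*2 = 2*u*(4 + u + x))
l(F) = (-5 + F)/(8 + F)
43*(l(U(-2, -5)) + 50) = 43*((-5 + 2*(-5)*(4 - 5 - 2))/(8 + 2*(-5)*(4 - 5 - 2)) + 50) = 43*((-5 + 2*(-5)*(-3))/(8 + 2*(-5)*(-3)) + 50) = 43*((-5 + 30)/(8 + 30) + 50) = 43*(25/38 + 50) = 43*(1925/38) = 82775/38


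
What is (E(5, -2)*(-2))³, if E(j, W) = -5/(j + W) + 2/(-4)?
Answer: 2197/27 ≈ 81.370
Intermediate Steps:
E(j, W) = -½ - 5/(W + j) (E(j, W) = -5/(W + j) + 2*(-¼) = -5/(W + j) - ½ = -½ - 5/(W + j))
(E(5, -2)*(-2))³ = (((-10 - 1*(-2) - 1*5)/(2*(-2 + 5)))*(-2))³ = (((½)*(-10 + 2 - 5)/3)*(-2))³ = (((½)*(⅓)*(-13))*(-2))³ = (-13/6*(-2))³ = (13/3)³ = 2197/27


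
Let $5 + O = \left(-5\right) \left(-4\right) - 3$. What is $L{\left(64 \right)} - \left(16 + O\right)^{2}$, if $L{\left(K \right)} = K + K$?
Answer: $-656$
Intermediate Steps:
$O = 12$ ($O = -5 - -17 = -5 + \left(20 - 3\right) = -5 + 17 = 12$)
$L{\left(K \right)} = 2 K$
$L{\left(64 \right)} - \left(16 + O\right)^{2} = 2 \cdot 64 - \left(16 + 12\right)^{2} = 128 - 28^{2} = 128 - 784 = -656$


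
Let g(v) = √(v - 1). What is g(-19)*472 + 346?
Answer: 346 + 944*I*√5 ≈ 346.0 + 2110.8*I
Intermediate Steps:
g(v) = √(-1 + v)
g(-19)*472 + 346 = √(-1 - 19)*472 + 346 = √(-20)*472 + 346 = (2*I*√5)*472 + 346 = 944*I*√5 + 346 = 346 + 944*I*√5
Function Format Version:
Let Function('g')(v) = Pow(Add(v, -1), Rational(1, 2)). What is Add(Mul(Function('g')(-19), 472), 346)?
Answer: Add(346, Mul(944, I, Pow(5, Rational(1, 2)))) ≈ Add(346.00, Mul(2110.8, I))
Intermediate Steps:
Function('g')(v) = Pow(Add(-1, v), Rational(1, 2))
Add(Mul(Function('g')(-19), 472), 346) = Add(Mul(Pow(Add(-1, -19), Rational(1, 2)), 472), 346) = Add(Mul(Pow(-20, Rational(1, 2)), 472), 346) = Add(Mul(Mul(2, I, Pow(5, Rational(1, 2))), 472), 346) = Add(Mul(944, I, Pow(5, Rational(1, 2))), 346) = Add(346, Mul(944, I, Pow(5, Rational(1, 2))))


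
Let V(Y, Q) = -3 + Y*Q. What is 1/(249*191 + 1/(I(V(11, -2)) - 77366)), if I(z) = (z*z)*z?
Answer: 92991/4422558968 ≈ 2.1027e-5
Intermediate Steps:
V(Y, Q) = -3 + Q*Y
I(z) = z**3 (I(z) = z**2*z = z**3)
1/(249*191 + 1/(I(V(11, -2)) - 77366)) = 1/(249*191 + 1/((-3 - 2*11)**3 - 77366)) = 1/(47559 + 1/((-3 - 22)**3 - 77366)) = 1/(47559 + 1/((-25)**3 - 77366)) = 1/(47559 + 1/(-15625 - 77366)) = 1/(47559 + 1/(-92991)) = 1/(47559 - 1/92991) = 1/(4422558968/92991) = 92991/4422558968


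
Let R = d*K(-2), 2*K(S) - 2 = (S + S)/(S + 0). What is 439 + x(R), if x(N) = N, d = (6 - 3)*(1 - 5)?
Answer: 415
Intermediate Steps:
K(S) = 2 (K(S) = 1 + ((S + S)/(S + 0))/2 = 1 + ((2*S)/S)/2 = 1 + (½)*2 = 1 + 1 = 2)
d = -12 (d = 3*(-4) = -12)
R = -24 (R = -12*2 = -24)
439 + x(R) = 439 - 24 = 415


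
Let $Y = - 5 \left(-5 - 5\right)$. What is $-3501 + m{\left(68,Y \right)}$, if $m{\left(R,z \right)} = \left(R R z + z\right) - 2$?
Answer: $227747$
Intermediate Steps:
$Y = 50$ ($Y = \left(-5\right) \left(-10\right) = 50$)
$m{\left(R,z \right)} = -2 + z + z R^{2}$ ($m{\left(R,z \right)} = \left(R^{2} z + z\right) - 2 = \left(z R^{2} + z\right) - 2 = \left(z + z R^{2}\right) - 2 = -2 + z + z R^{2}$)
$-3501 + m{\left(68,Y \right)} = -3501 + \left(-2 + 50 + 50 \cdot 68^{2}\right) = -3501 + \left(-2 + 50 + 50 \cdot 4624\right) = -3501 + \left(-2 + 50 + 231200\right) = -3501 + 231248 = 227747$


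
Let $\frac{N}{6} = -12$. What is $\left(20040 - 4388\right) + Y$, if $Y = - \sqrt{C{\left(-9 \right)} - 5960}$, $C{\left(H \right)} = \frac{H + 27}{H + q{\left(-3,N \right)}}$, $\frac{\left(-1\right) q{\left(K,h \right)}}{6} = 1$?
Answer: $15652 - \frac{i \sqrt{149030}}{5} \approx 15652.0 - 77.209 i$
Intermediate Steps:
$N = -72$ ($N = 6 \left(-12\right) = -72$)
$q{\left(K,h \right)} = -6$ ($q{\left(K,h \right)} = \left(-6\right) 1 = -6$)
$C{\left(H \right)} = \frac{27 + H}{-6 + H}$ ($C{\left(H \right)} = \frac{H + 27}{H - 6} = \frac{27 + H}{-6 + H}$)
$Y = - \frac{i \sqrt{149030}}{5}$ ($Y = - \sqrt{\frac{27 - 9}{-6 - 9} - 5960} = - \sqrt{\frac{1}{-15} \cdot 18 - 5960} = - \sqrt{\left(- \frac{1}{15}\right) 18 - 5960} = - \sqrt{- \frac{6}{5} - 5960} = - \sqrt{- \frac{29806}{5}} = - \frac{i \sqrt{149030}}{5} \approx - 77.209 i$)
$\left(20040 - 4388\right) + Y = \left(20040 - 4388\right) - \frac{i \sqrt{149030}}{5} = 15652 - \frac{i \sqrt{149030}}{5}$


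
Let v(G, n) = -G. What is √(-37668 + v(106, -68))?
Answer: I*√37774 ≈ 194.36*I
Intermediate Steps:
√(-37668 + v(106, -68)) = √(-37668 - 1*106) = √(-37668 - 106) = √(-37774) = I*√37774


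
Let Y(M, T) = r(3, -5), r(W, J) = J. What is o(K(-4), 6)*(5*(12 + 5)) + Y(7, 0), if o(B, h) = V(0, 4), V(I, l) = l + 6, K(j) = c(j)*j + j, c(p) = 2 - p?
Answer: 845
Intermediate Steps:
Y(M, T) = -5
K(j) = j + j*(2 - j) (K(j) = (2 - j)*j + j = j*(2 - j) + j = j + j*(2 - j))
V(I, l) = 6 + l
o(B, h) = 10 (o(B, h) = 6 + 4 = 10)
o(K(-4), 6)*(5*(12 + 5)) + Y(7, 0) = 10*(5*(12 + 5)) - 5 = 10*(5*17) - 5 = 10*85 - 5 = 850 - 5 = 845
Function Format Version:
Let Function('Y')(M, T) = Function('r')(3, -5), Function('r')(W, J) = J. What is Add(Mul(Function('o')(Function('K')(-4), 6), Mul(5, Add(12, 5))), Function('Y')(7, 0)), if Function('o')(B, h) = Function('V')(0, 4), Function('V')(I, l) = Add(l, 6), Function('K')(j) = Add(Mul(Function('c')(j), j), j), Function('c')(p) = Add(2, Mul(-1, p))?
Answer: 845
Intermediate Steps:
Function('Y')(M, T) = -5
Function('K')(j) = Add(j, Mul(j, Add(2, Mul(-1, j)))) (Function('K')(j) = Add(Mul(Add(2, Mul(-1, j)), j), j) = Add(Mul(j, Add(2, Mul(-1, j))), j) = Add(j, Mul(j, Add(2, Mul(-1, j)))))
Function('V')(I, l) = Add(6, l)
Function('o')(B, h) = 10 (Function('o')(B, h) = Add(6, 4) = 10)
Add(Mul(Function('o')(Function('K')(-4), 6), Mul(5, Add(12, 5))), Function('Y')(7, 0)) = Add(Mul(10, Mul(5, Add(12, 5))), -5) = Add(Mul(10, Mul(5, 17)), -5) = Add(Mul(10, 85), -5) = Add(850, -5) = 845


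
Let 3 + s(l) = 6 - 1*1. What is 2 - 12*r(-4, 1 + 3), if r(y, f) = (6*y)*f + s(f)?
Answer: 1130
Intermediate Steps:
s(l) = 2 (s(l) = -3 + (6 - 1*1) = -3 + (6 - 1) = -3 + 5 = 2)
r(y, f) = 2 + 6*f*y (r(y, f) = (6*y)*f + 2 = 6*f*y + 2 = 2 + 6*f*y)
2 - 12*r(-4, 1 + 3) = 2 - 12*(2 + 6*(1 + 3)*(-4)) = 2 - 12*(2 + 6*4*(-4)) = 2 - 12*(2 - 96) = 2 - 12*(-94) = 2 + 1128 = 1130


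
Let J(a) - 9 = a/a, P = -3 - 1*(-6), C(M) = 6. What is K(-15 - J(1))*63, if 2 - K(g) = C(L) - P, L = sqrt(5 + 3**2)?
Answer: -63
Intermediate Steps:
L = sqrt(14) (L = sqrt(5 + 9) = sqrt(14) ≈ 3.7417)
P = 3 (P = -3 + 6 = 3)
J(a) = 10 (J(a) = 9 + a/a = 9 + 1 = 10)
K(g) = -1 (K(g) = 2 - (6 - 1*3) = 2 - (6 - 3) = 2 - 1*3 = 2 - 3 = -1)
K(-15 - J(1))*63 = -1*63 = -63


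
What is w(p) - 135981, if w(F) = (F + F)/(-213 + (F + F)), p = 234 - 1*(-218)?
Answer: -93961967/691 ≈ -1.3598e+5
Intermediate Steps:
p = 452 (p = 234 + 218 = 452)
w(F) = 2*F/(-213 + 2*F) (w(F) = (2*F)/(-213 + 2*F) = 2*F/(-213 + 2*F))
w(p) - 135981 = 2*452/(-213 + 2*452) - 135981 = 2*452/(-213 + 904) - 135981 = 2*452/691 - 135981 = 2*452*(1/691) - 135981 = 904/691 - 135981 = -93961967/691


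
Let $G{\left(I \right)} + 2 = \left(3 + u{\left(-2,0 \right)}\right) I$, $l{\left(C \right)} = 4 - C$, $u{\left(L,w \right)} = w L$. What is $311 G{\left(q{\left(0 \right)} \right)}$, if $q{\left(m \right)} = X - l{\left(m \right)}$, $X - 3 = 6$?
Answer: $4043$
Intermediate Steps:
$X = 9$ ($X = 3 + 6 = 9$)
$u{\left(L,w \right)} = L w$
$q{\left(m \right)} = 5 + m$ ($q{\left(m \right)} = 9 - \left(4 - m\right) = 9 + \left(-4 + m\right) = 5 + m$)
$G{\left(I \right)} = -2 + 3 I$ ($G{\left(I \right)} = -2 + \left(3 - 0\right) I = -2 + \left(3 + 0\right) I = -2 + 3 I$)
$311 G{\left(q{\left(0 \right)} \right)} = 311 \left(-2 + 3 \left(5 + 0\right)\right) = 311 \left(-2 + 3 \cdot 5\right) = 311 \left(-2 + 15\right) = 311 \cdot 13 = 4043$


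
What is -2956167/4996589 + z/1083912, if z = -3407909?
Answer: -879658500335/235472294616 ≈ -3.7357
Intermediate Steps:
-2956167/4996589 + z/1083912 = -2956167/4996589 - 3407909/1083912 = -2956167*1/4996589 - 3407909*1/1083912 = -128529/217243 - 3407909/1083912 = -879658500335/235472294616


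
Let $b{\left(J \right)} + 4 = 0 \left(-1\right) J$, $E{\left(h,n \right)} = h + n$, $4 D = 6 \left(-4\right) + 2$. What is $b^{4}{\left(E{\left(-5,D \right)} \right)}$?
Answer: $256$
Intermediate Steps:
$D = - \frac{11}{2}$ ($D = \frac{6 \left(-4\right) + 2}{4} = \frac{-24 + 2}{4} = \frac{1}{4} \left(-22\right) = - \frac{11}{2} \approx -5.5$)
$b{\left(J \right)} = -4$ ($b{\left(J \right)} = -4 + 0 \left(-1\right) J = -4 + 0 J = -4 + 0 = -4$)
$b^{4}{\left(E{\left(-5,D \right)} \right)} = \left(-4\right)^{4} = 256$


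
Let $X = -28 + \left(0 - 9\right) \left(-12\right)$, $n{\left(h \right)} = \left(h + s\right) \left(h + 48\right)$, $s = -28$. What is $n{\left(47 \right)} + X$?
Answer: $1885$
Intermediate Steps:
$n{\left(h \right)} = \left(-28 + h\right) \left(48 + h\right)$ ($n{\left(h \right)} = \left(h - 28\right) \left(h + 48\right) = \left(-28 + h\right) \left(48 + h\right)$)
$X = 80$ ($X = -28 + \left(0 - 9\right) \left(-12\right) = -28 - -108 = -28 + 108 = 80$)
$n{\left(47 \right)} + X = \left(-1344 + 47^{2} + 20 \cdot 47\right) + 80 = \left(-1344 + 2209 + 940\right) + 80 = 1805 + 80 = 1885$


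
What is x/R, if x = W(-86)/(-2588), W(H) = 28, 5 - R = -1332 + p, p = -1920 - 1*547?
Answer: -7/2461188 ≈ -2.8442e-6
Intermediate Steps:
p = -2467 (p = -1920 - 547 = -2467)
R = 3804 (R = 5 - (-1332 - 2467) = 5 - 1*(-3799) = 5 + 3799 = 3804)
x = -7/647 (x = 28/(-2588) = 28*(-1/2588) = -7/647 ≈ -0.010819)
x/R = -7/647/3804 = -7/647*1/3804 = -7/2461188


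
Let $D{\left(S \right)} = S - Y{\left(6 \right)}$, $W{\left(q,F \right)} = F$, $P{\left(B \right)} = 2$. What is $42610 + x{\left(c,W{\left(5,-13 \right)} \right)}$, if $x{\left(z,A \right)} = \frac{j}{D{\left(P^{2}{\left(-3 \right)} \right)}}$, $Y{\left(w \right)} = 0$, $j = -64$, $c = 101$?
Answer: $42594$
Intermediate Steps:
$D{\left(S \right)} = S$ ($D{\left(S \right)} = S - 0 = S + 0 = S$)
$x{\left(z,A \right)} = -16$ ($x{\left(z,A \right)} = - \frac{64}{2^{2}} = - \frac{64}{4} = \left(-64\right) \frac{1}{4} = -16$)
$42610 + x{\left(c,W{\left(5,-13 \right)} \right)} = 42610 - 16 = 42594$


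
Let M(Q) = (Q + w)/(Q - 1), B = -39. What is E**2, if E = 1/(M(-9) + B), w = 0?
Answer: 100/145161 ≈ 0.00068889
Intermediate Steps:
M(Q) = Q/(-1 + Q) (M(Q) = (Q + 0)/(Q - 1) = Q/(-1 + Q))
E = -10/381 (E = 1/(-9/(-1 - 9) - 39) = 1/(-9/(-10) - 39) = 1/(-9*(-1/10) - 39) = 1/(9/10 - 39) = 1/(-381/10) = -10/381 ≈ -0.026247)
E**2 = (-10/381)**2 = 100/145161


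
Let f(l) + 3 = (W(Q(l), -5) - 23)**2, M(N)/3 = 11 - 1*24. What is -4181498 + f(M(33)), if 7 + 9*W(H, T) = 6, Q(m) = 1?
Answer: -338658317/81 ≈ -4.1810e+6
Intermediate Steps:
M(N) = -39 (M(N) = 3*(11 - 1*24) = 3*(11 - 24) = 3*(-13) = -39)
W(H, T) = -1/9 (W(H, T) = -7/9 + (1/9)*6 = -7/9 + 2/3 = -1/9)
f(l) = 43021/81 (f(l) = -3 + (-1/9 - 23)**2 = -3 + (-208/9)**2 = -3 + 43264/81 = 43021/81)
-4181498 + f(M(33)) = -4181498 + 43021/81 = -338658317/81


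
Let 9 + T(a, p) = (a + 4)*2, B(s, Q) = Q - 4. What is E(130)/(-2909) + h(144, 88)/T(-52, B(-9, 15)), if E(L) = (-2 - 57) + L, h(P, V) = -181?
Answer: 519074/305445 ≈ 1.6994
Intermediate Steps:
E(L) = -59 + L
B(s, Q) = -4 + Q
T(a, p) = -1 + 2*a (T(a, p) = -9 + (a + 4)*2 = -9 + (4 + a)*2 = -9 + (8 + 2*a) = -1 + 2*a)
E(130)/(-2909) + h(144, 88)/T(-52, B(-9, 15)) = (-59 + 130)/(-2909) - 181/(-1 + 2*(-52)) = 71*(-1/2909) - 181/(-1 - 104) = -71/2909 - 181/(-105) = -71/2909 - 181*(-1/105) = -71/2909 + 181/105 = 519074/305445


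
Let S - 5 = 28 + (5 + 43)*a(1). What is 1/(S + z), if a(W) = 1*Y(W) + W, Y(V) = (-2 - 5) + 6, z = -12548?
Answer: -1/12515 ≈ -7.9904e-5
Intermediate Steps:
Y(V) = -1 (Y(V) = -7 + 6 = -1)
a(W) = -1 + W (a(W) = 1*(-1) + W = -1 + W)
S = 33 (S = 5 + (28 + (5 + 43)*(-1 + 1)) = 5 + (28 + 48*0) = 5 + (28 + 0) = 5 + 28 = 33)
1/(S + z) = 1/(33 - 12548) = 1/(-12515) = -1/12515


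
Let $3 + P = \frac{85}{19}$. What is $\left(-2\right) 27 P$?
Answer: $- \frac{1512}{19} \approx -79.579$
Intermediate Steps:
$P = \frac{28}{19}$ ($P = -3 + \frac{85}{19} = \frac{28}{19} \approx 1.4737$)
$\left(-2\right) 27 P = \left(-2\right) 27 \cdot \frac{28}{19} = \left(-54\right) \frac{28}{19} = - \frac{1512}{19}$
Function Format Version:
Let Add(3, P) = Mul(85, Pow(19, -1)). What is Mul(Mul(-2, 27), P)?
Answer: Rational(-1512, 19) ≈ -79.579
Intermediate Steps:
P = Rational(28, 19) (P = Add(-3, Mul(85, Pow(19, -1))) = Add(-3, Mul(85, Rational(1, 19))) = Add(-3, Rational(85, 19)) = Rational(28, 19) ≈ 1.4737)
Mul(Mul(-2, 27), P) = Mul(Mul(-2, 27), Rational(28, 19)) = Mul(-54, Rational(28, 19)) = Rational(-1512, 19)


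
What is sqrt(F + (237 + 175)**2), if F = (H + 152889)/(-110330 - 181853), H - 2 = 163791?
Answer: sqrt(14491106452228010)/292183 ≈ 412.00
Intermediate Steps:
H = 163793 (H = 2 + 163791 = 163793)
F = -316682/292183 (F = (163793 + 152889)/(-110330 - 181853) = 316682/(-292183) = 316682*(-1/292183) = -316682/292183 ≈ -1.0838)
sqrt(F + (237 + 175)**2) = sqrt(-316682/292183 + (237 + 175)**2) = sqrt(-316682/292183 + 412**2) = sqrt(-316682/292183 + 169744) = sqrt(49595994470/292183) = sqrt(14491106452228010)/292183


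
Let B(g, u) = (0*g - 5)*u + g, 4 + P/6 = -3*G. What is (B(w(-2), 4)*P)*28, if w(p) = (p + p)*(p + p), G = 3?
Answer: 8736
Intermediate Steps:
w(p) = 4*p² (w(p) = (2*p)*(2*p) = 4*p²)
P = -78 (P = -24 + 6*(-3*3) = -24 + 6*(-9) = -24 - 54 = -78)
B(g, u) = g - 5*u (B(g, u) = (0 - 5)*u + g = -5*u + g = g - 5*u)
(B(w(-2), 4)*P)*28 = ((4*(-2)² - 5*4)*(-78))*28 = ((4*4 - 20)*(-78))*28 = ((16 - 20)*(-78))*28 = -4*(-78)*28 = 312*28 = 8736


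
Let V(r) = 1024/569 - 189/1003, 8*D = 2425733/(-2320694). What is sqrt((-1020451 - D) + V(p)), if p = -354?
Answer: I*sqrt(7160008918649310415964127478209)/2648872621316 ≈ 1010.2*I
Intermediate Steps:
D = -2425733/18565552 (D = (2425733/(-2320694))/8 = (2425733*(-1/2320694))/8 = (1/8)*(-2425733/2320694) = -2425733/18565552 ≈ -0.13066)
V(r) = 919531/570707 (V(r) = 1024*(1/569) - 189*1/1003 = 1024/569 - 189/1003 = 919531/570707)
sqrt((-1020451 - D) + V(p)) = sqrt((-1020451 - 1*(-2425733/18565552)) + 919531/570707) = sqrt((-1020451 + 2425733/18565552) + 919531/570707) = sqrt(-18945233678219/18565552 + 919531/570707) = sqrt(-10812160405194734721/10595490485264) = I*sqrt(7160008918649310415964127478209)/2648872621316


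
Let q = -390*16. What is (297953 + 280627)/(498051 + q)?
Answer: 192860/163937 ≈ 1.1764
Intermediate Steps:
q = -6240
(297953 + 280627)/(498051 + q) = (297953 + 280627)/(498051 - 6240) = 578580/491811 = 578580*(1/491811) = 192860/163937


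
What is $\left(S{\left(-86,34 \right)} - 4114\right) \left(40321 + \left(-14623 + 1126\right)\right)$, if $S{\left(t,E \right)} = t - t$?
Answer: $-110353936$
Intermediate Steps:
$S{\left(t,E \right)} = 0$
$\left(S{\left(-86,34 \right)} - 4114\right) \left(40321 + \left(-14623 + 1126\right)\right) = \left(0 - 4114\right) \left(40321 + \left(-14623 + 1126\right)\right) = - 4114 \left(40321 - 13497\right) = \left(-4114\right) 26824 = -110353936$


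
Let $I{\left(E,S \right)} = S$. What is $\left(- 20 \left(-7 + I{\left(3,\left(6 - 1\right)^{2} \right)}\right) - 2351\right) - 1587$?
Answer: $-4298$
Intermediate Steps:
$\left(- 20 \left(-7 + I{\left(3,\left(6 - 1\right)^{2} \right)}\right) - 2351\right) - 1587 = \left(- 20 \left(-7 + \left(6 - 1\right)^{2}\right) - 2351\right) - 1587 = \left(- 20 \left(-7 + 5^{2}\right) - 2351\right) - 1587 = \left(- 20 \left(-7 + 25\right) - 2351\right) - 1587 = \left(\left(-20\right) 18 - 2351\right) - 1587 = \left(-360 - 2351\right) - 1587 = -2711 - 1587 = -4298$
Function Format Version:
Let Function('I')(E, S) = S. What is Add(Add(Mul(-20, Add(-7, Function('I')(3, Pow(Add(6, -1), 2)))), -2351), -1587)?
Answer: -4298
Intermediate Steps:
Add(Add(Mul(-20, Add(-7, Function('I')(3, Pow(Add(6, -1), 2)))), -2351), -1587) = Add(Add(Mul(-20, Add(-7, Pow(Add(6, -1), 2))), -2351), -1587) = Add(Add(Mul(-20, Add(-7, Pow(5, 2))), -2351), -1587) = Add(Add(Mul(-20, Add(-7, 25)), -2351), -1587) = Add(Add(Mul(-20, 18), -2351), -1587) = Add(Add(-360, -2351), -1587) = Add(-2711, -1587) = -4298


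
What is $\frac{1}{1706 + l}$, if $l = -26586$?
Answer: $- \frac{1}{24880} \approx -4.0193 \cdot 10^{-5}$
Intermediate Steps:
$\frac{1}{1706 + l} = \frac{1}{1706 - 26586} = \frac{1}{-24880} = - \frac{1}{24880}$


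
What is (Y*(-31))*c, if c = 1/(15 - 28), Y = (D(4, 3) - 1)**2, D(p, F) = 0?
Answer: 31/13 ≈ 2.3846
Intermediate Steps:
Y = 1 (Y = (0 - 1)**2 = (-1)**2 = 1)
c = -1/13 (c = 1/(-13) = -1/13 ≈ -0.076923)
(Y*(-31))*c = (1*(-31))*(-1/13) = -31*(-1/13) = 31/13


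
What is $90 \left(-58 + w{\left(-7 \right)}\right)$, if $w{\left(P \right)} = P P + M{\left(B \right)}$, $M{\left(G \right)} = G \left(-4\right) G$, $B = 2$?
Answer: $-2250$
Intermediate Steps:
$M{\left(G \right)} = - 4 G^{2}$ ($M{\left(G \right)} = - 4 G G = - 4 G^{2}$)
$w{\left(P \right)} = -16 + P^{2}$ ($w{\left(P \right)} = P P - 4 \cdot 2^{2} = P^{2} - 16 = -16 + P^{2}$)
$90 \left(-58 + w{\left(-7 \right)}\right) = 90 \left(-58 - \left(16 - \left(-7\right)^{2}\right)\right) = 90 \left(-58 + \left(-16 + 49\right)\right) = 90 \left(-58 + 33\right) = 90 \left(-25\right) = -2250$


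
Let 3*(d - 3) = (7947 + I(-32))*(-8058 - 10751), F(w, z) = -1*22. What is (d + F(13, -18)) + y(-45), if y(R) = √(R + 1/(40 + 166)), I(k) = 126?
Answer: -50615038 + I*√1909414/206 ≈ -5.0615e+7 + 6.7078*I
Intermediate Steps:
F(w, z) = -22
d = -50615016 (d = 3 + ((7947 + 126)*(-8058 - 10751))/3 = 3 + (8073*(-18809))/3 = 3 + (⅓)*(-151845057) = 3 - 50615019 = -50615016)
y(R) = √(1/206 + R) (y(R) = √(R + 1/206) = √(1/206 + R))
(d + F(13, -18)) + y(-45) = (-50615016 - 22) + √(206 + 42436*(-45))/206 = -50615038 + √(206 - 1909620)/206 = -50615038 + √(-1909414)/206 = -50615038 + (I*√1909414)/206 = -50615038 + I*√1909414/206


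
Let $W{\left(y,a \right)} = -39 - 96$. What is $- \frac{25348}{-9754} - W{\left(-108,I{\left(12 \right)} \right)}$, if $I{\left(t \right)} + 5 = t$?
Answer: $\frac{671069}{4877} \approx 137.6$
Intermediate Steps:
$I{\left(t \right)} = -5 + t$
$W{\left(y,a \right)} = -135$ ($W{\left(y,a \right)} = -39 - 96 = -135$)
$- \frac{25348}{-9754} - W{\left(-108,I{\left(12 \right)} \right)} = - \frac{25348}{-9754} - -135 = \left(-25348\right) \left(- \frac{1}{9754}\right) + 135 = \frac{12674}{4877} + 135 = \frac{671069}{4877}$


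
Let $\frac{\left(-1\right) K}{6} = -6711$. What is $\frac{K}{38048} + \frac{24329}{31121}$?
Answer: $\frac{1089393989}{592045904} \approx 1.84$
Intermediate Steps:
$K = 40266$ ($K = \left(-6\right) \left(-6711\right) = 40266$)
$\frac{K}{38048} + \frac{24329}{31121} = \frac{40266}{38048} + \frac{24329}{31121} = 40266 \cdot \frac{1}{38048} + 24329 \cdot \frac{1}{31121} = \frac{20133}{19024} + \frac{24329}{31121} = \frac{1089393989}{592045904}$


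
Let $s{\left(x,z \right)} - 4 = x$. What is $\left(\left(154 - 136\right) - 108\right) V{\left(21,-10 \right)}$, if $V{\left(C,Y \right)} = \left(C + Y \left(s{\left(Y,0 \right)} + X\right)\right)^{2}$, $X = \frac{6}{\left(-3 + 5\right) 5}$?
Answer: $-506250$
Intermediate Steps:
$s{\left(x,z \right)} = 4 + x$
$X = \frac{3}{5}$ ($X = \frac{6}{2 \cdot 5} = \frac{6}{10} = 6 \cdot \frac{1}{10} = \frac{3}{5} \approx 0.6$)
$V{\left(C,Y \right)} = \left(C + Y \left(\frac{23}{5} + Y\right)\right)^{2}$ ($V{\left(C,Y \right)} = \left(C + Y \left(\left(4 + Y\right) + \frac{3}{5}\right)\right)^{2} = \left(C + Y \left(\frac{23}{5} + Y\right)\right)^{2}$)
$\left(\left(154 - 136\right) - 108\right) V{\left(21,-10 \right)} = \left(\left(154 - 136\right) - 108\right) \frac{\left(5 \cdot 21 + 5 \left(-10\right)^{2} + 23 \left(-10\right)\right)^{2}}{25} = \left(\left(154 - 136\right) - 108\right) \frac{\left(105 + 5 \cdot 100 - 230\right)^{2}}{25} = \left(18 - 108\right) \frac{\left(105 + 500 - 230\right)^{2}}{25} = - 90 \frac{375^{2}}{25} = - 90 \cdot \frac{1}{25} \cdot 140625 = \left(-90\right) 5625 = -506250$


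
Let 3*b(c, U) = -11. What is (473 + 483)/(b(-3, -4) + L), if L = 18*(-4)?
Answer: -2868/227 ≈ -12.634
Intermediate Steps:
b(c, U) = -11/3 (b(c, U) = (⅓)*(-11) = -11/3)
L = -72
(473 + 483)/(b(-3, -4) + L) = (473 + 483)/(-11/3 - 72) = 956/(-227/3) = 956*(-3/227) = -2868/227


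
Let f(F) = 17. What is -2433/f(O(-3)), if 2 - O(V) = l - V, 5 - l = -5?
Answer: -2433/17 ≈ -143.12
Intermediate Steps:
l = 10 (l = 5 - 1*(-5) = 5 + 5 = 10)
O(V) = -8 + V (O(V) = 2 - (10 - V) = 2 + (-10 + V) = -8 + V)
-2433/f(O(-3)) = -2433/17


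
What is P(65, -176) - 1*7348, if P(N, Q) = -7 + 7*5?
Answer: -7320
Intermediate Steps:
P(N, Q) = 28 (P(N, Q) = -7 + 35 = 28)
P(65, -176) - 1*7348 = 28 - 1*7348 = 28 - 7348 = -7320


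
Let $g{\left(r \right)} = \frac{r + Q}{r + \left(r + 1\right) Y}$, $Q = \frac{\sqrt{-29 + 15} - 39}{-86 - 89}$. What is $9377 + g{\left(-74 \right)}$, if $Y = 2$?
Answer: $\frac{361027411}{38500} + \frac{i \sqrt{14}}{38500} \approx 9377.3 + 9.7186 \cdot 10^{-5} i$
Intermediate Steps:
$Q = \frac{39}{175} - \frac{i \sqrt{14}}{175}$ ($Q = \frac{\sqrt{-14} - 39}{-175} = \left(i \sqrt{14} - 39\right) \left(- \frac{1}{175}\right) = \left(-39 + i \sqrt{14}\right) \left(- \frac{1}{175}\right) = \frac{39}{175} - \frac{i \sqrt{14}}{175} \approx 0.22286 - 0.021381 i$)
$g{\left(r \right)} = \frac{\frac{39}{175} + r - \frac{i \sqrt{14}}{175}}{2 + 3 r}$ ($g{\left(r \right)} = \frac{r + \left(\frac{39}{175} - \frac{i \sqrt{14}}{175}\right)}{r + \left(r + 1\right) 2} = \frac{\frac{39}{175} + r - \frac{i \sqrt{14}}{175}}{r + \left(1 + r\right) 2} = \frac{\frac{39}{175} + r - \frac{i \sqrt{14}}{175}}{r + \left(2 + 2 r\right)} = \frac{\frac{39}{175} + r - \frac{i \sqrt{14}}{175}}{2 + 3 r}$)
$9377 + g{\left(-74 \right)} = 9377 + \frac{39 + 175 \left(-74\right) - i \sqrt{14}}{175 \left(2 + 3 \left(-74\right)\right)} = 9377 + \frac{39 - 12950 - i \sqrt{14}}{175 \left(2 - 222\right)} = 9377 + \frac{-12911 - i \sqrt{14}}{175 \left(-220\right)} = 9377 + \frac{1}{175} \left(- \frac{1}{220}\right) \left(-12911 - i \sqrt{14}\right) = 9377 + \left(\frac{12911}{38500} + \frac{i \sqrt{14}}{38500}\right) = \frac{361027411}{38500} + \frac{i \sqrt{14}}{38500}$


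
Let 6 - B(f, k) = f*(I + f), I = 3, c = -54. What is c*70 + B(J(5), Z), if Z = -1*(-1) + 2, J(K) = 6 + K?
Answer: -3928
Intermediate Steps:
Z = 3 (Z = 1 + 2 = 3)
B(f, k) = 6 - f*(3 + f)
c*70 + B(J(5), Z) = -54*70 + (6 - (6 + 5)² - 3*(6 + 5)) = -3780 + (6 - 1*11² - 3*11) = -3780 + (6 - 1*121 - 33) = -3780 + (6 - 121 - 33) = -3780 - 148 = -3928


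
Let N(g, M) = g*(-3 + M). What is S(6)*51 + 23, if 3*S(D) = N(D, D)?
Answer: 329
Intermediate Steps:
S(D) = D*(-3 + D)/3 (S(D) = (D*(-3 + D))/3 = D*(-3 + D)/3)
S(6)*51 + 23 = ((1/3)*6*(-3 + 6))*51 + 23 = ((1/3)*6*3)*51 + 23 = 6*51 + 23 = 306 + 23 = 329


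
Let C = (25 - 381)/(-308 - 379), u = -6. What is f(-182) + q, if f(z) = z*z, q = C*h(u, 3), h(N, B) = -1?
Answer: 22755832/687 ≈ 33124.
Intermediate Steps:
C = 356/687 (C = -356/(-687) = -356*(-1/687) = 356/687 ≈ 0.51820)
q = -356/687 (q = (356/687)*(-1) = -356/687 ≈ -0.51820)
f(z) = z**2
f(-182) + q = (-182)**2 - 356/687 = 33124 - 356/687 = 22755832/687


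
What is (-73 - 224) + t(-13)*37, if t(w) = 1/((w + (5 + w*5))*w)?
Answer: -281816/949 ≈ -296.96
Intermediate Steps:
t(w) = 1/(w*(5 + 6*w)) (t(w) = 1/((w + (5 + 5*w))*w) = 1/((5 + 6*w)*w) = 1/(w*(5 + 6*w)))
(-73 - 224) + t(-13)*37 = (-73 - 224) + (1/((-13)*(5 + 6*(-13))))*37 = -297 - 1/(13*(5 - 78))*37 = -297 - 1/13/(-73)*37 = -297 - 1/13*(-1/73)*37 = -297 + (1/949)*37 = -297 + 37/949 = -281816/949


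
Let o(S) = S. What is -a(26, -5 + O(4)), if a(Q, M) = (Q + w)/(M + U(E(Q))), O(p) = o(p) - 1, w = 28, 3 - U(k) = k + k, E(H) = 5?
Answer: 6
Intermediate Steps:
U(k) = 3 - 2*k (U(k) = 3 - (k + k) = 3 - 2*k)
O(p) = -1 + p (O(p) = p - 1 = -1 + p)
a(Q, M) = (28 + Q)/(-7 + M) (a(Q, M) = (Q + 28)/(M + (3 - 2*5)) = (28 + Q)/(M + (3 - 10)) = (28 + Q)/(M - 7) = (28 + Q)/(-7 + M))
-a(26, -5 + O(4)) = -(28 + 26)/(-7 + (-5 + (-1 + 4))) = -54/(-7 + (-5 + 3)) = -54/(-7 - 2) = -54/(-9) = -(-1)*54/9 = -1*(-6) = 6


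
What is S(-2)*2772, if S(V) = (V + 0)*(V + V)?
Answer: 22176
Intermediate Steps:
S(V) = 2*V**2 (S(V) = V*(2*V) = 2*V**2)
S(-2)*2772 = (2*(-2)**2)*2772 = (2*4)*2772 = 8*2772 = 22176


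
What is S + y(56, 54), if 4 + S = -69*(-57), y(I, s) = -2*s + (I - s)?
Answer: 3823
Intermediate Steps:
y(I, s) = I - 3*s
S = 3929 (S = -4 - 69*(-57) = -4 + 3933 = 3929)
S + y(56, 54) = 3929 + (56 - 3*54) = 3929 + (56 - 162) = 3929 - 106 = 3823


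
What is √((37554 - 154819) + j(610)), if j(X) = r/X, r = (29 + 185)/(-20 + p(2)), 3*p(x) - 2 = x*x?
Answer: I*√392708823770/1830 ≈ 342.44*I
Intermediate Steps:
p(x) = ⅔ + x²/3 (p(x) = ⅔ + (x*x)/3 = ⅔ + x²/3)
r = -107/9 (r = (29 + 185)/(-20 + (⅔ + (⅓)*2²)) = 214/(-20 + (⅔ + (⅓)*4)) = 214/(-20 + (⅔ + 4/3)) = 214/(-20 + 2) = 214/(-18) = 214*(-1/18) = -107/9 ≈ -11.889)
j(X) = -107/(9*X)
√((37554 - 154819) + j(610)) = √((37554 - 154819) - 107/9/610) = √(-117265 - 107/9*1/610) = √(-117265 - 107/5490) = √(-643784957/5490) = I*√392708823770/1830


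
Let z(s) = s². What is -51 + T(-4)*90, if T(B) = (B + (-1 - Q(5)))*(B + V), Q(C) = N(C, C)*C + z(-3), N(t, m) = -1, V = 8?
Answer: -3291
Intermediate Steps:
Q(C) = 9 - C (Q(C) = -C + (-3)² = -C + 9 = 9 - C)
T(B) = (-5 + B)*(8 + B) (T(B) = (B + (-1 - (9 - 1*5)))*(B + 8) = (B + (-1 - (9 - 5)))*(8 + B) = (B + (-1 - 1*4))*(8 + B) = (B + (-1 - 4))*(8 + B) = (B - 5)*(8 + B) = (-5 + B)*(8 + B))
-51 + T(-4)*90 = -51 + (-40 + (-4)² + 3*(-4))*90 = -51 + (-40 + 16 - 12)*90 = -51 - 36*90 = -51 - 3240 = -3291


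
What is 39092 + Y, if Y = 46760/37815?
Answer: 295662148/7563 ≈ 39093.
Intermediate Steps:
Y = 9352/7563 (Y = 46760*(1/37815) = 9352/7563 ≈ 1.2365)
39092 + Y = 39092 + 9352/7563 = 295662148/7563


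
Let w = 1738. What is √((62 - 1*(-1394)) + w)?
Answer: √3194 ≈ 56.516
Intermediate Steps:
√((62 - 1*(-1394)) + w) = √((62 - 1*(-1394)) + 1738) = √((62 + 1394) + 1738) = √(1456 + 1738) = √3194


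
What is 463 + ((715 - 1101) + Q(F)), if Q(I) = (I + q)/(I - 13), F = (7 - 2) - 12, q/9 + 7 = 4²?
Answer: 733/10 ≈ 73.300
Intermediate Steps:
q = 81 (q = -63 + 9*4² = -63 + 9*16 = -63 + 144 = 81)
F = -7 (F = 5 - 12 = -7)
Q(I) = (81 + I)/(-13 + I) (Q(I) = (I + 81)/(I - 13) = (81 + I)/(-13 + I))
463 + ((715 - 1101) + Q(F)) = 463 + ((715 - 1101) + (81 - 7)/(-13 - 7)) = 463 + (-386 + 74/(-20)) = 463 + (-386 - 1/20*74) = 463 + (-386 - 37/10) = 463 - 3897/10 = 733/10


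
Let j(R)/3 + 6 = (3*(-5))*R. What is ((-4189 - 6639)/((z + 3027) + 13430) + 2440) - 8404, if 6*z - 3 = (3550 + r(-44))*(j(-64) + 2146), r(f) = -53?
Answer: -105036369012/17611721 ≈ -5964.0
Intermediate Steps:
j(R) = -18 - 45*R (j(R) = -18 + 3*((3*(-5))*R) = -18 + 3*(-15*R) = -18 - 45*R)
z = 17512979/6 (z = ½ + ((3550 - 53)*((-18 - 45*(-64)) + 2146))/6 = ½ + (3497*((-18 + 2880) + 2146))/6 = ½ + (3497*(2862 + 2146))/6 = ½ + (3497*5008)/6 = ½ + (⅙)*17512976 = ½ + 8756488/3 = 17512979/6 ≈ 2.9188e+6)
((-4189 - 6639)/((z + 3027) + 13430) + 2440) - 8404 = ((-4189 - 6639)/((17512979/6 + 3027) + 13430) + 2440) - 8404 = (-10828/(17531141/6 + 13430) + 2440) - 8404 = (-10828/17611721/6 + 2440) - 8404 = (-10828*6/17611721 + 2440) - 8404 = (-64968/17611721 + 2440) - 8404 = 42972534272/17611721 - 8404 = -105036369012/17611721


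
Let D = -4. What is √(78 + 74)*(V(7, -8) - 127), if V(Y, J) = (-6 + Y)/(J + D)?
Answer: -1525*√38/6 ≈ -1566.8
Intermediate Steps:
V(Y, J) = (-6 + Y)/(-4 + J) (V(Y, J) = (-6 + Y)/(J - 4) = (-6 + Y)/(-4 + J))
√(78 + 74)*(V(7, -8) - 127) = √(78 + 74)*((-6 + 7)/(-4 - 8) - 127) = √152*(1/(-12) - 127) = (2*√38)*(-1/12*1 - 127) = (2*√38)*(-1/12 - 127) = (2*√38)*(-1525/12) = -1525*√38/6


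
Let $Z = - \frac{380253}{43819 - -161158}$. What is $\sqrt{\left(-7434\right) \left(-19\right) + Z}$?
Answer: $\frac{\sqrt{5934453331819953}}{204977} \approx 375.82$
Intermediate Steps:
$Z = - \frac{380253}{204977}$ ($Z = - \frac{380253}{43819 + 161158} = - \frac{380253}{204977} \approx -1.8551$)
$\sqrt{\left(-7434\right) \left(-19\right) + Z} = \sqrt{\left(-7434\right) \left(-19\right) - \frac{380253}{204977}} = \sqrt{141246 - \frac{380253}{204977}} = \sqrt{\frac{28951801089}{204977}} = \frac{\sqrt{5934453331819953}}{204977}$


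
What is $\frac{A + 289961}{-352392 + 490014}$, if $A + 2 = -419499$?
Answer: $- \frac{21590}{22937} \approx -0.94127$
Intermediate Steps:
$A = -419501$ ($A = -2 - 419499 = -419501$)
$\frac{A + 289961}{-352392 + 490014} = \frac{-419501 + 289961}{-352392 + 490014} = - \frac{129540}{137622} = \left(-129540\right) \frac{1}{137622} = - \frac{21590}{22937}$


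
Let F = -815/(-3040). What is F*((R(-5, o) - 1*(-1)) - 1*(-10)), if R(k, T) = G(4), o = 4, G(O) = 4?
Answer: 2445/608 ≈ 4.0214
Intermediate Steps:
R(k, T) = 4
F = 163/608 (F = -815*(-1/3040) = 163/608 ≈ 0.26809)
F*((R(-5, o) - 1*(-1)) - 1*(-10)) = 163*((4 - 1*(-1)) - 1*(-10))/608 = 163*((4 + 1) + 10)/608 = 163*(5 + 10)/608 = (163/608)*15 = 2445/608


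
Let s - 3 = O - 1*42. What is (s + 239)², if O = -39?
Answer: 25921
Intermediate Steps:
s = -78 (s = 3 + (-39 - 1*42) = 3 + (-39 - 42) = 3 - 81 = -78)
(s + 239)² = (-78 + 239)² = 161² = 25921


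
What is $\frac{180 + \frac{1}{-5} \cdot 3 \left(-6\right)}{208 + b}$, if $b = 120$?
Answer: $\frac{459}{820} \approx 0.55976$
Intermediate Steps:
$\frac{180 + \frac{1}{-5} \cdot 3 \left(-6\right)}{208 + b} = \frac{180 + \frac{1}{-5} \cdot 3 \left(-6\right)}{208 + 120} = \frac{180 + \left(- \frac{1}{5}\right) 3 \left(-6\right)}{328} = \left(180 - - \frac{18}{5}\right) \frac{1}{328} = \left(180 + \frac{18}{5}\right) \frac{1}{328} = \frac{918}{5} \cdot \frac{1}{328} = \frac{459}{820}$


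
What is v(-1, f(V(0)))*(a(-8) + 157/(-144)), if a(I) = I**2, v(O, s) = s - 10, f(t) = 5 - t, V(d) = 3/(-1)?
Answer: -9059/72 ≈ -125.82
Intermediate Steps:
V(d) = -3 (V(d) = 3*(-1) = -3)
v(O, s) = -10 + s
v(-1, f(V(0)))*(a(-8) + 157/(-144)) = (-10 + (5 - 1*(-3)))*((-8)**2 + 157/(-144)) = (-10 + (5 + 3))*(64 + 157*(-1/144)) = (-10 + 8)*(64 - 157/144) = -2*9059/144 = -9059/72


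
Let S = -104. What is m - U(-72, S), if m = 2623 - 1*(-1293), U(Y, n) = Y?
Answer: 3988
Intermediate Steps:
m = 3916 (m = 2623 + 1293 = 3916)
m - U(-72, S) = 3916 - 1*(-72) = 3916 + 72 = 3988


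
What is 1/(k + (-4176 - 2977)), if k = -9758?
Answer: -1/16911 ≈ -5.9133e-5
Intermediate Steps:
1/(k + (-4176 - 2977)) = 1/(-9758 + (-4176 - 2977)) = 1/(-9758 - 7153) = 1/(-16911) = -1/16911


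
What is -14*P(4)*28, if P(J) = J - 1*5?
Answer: 392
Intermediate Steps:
P(J) = -5 + J (P(J) = J - 5 = -5 + J)
-14*P(4)*28 = -14*(-5 + 4)*28 = -14*(-1)*28 = 14*28 = 392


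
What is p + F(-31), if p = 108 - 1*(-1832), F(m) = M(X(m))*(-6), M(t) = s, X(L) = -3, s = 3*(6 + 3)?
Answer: 1778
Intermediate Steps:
s = 27 (s = 3*9 = 27)
M(t) = 27
F(m) = -162 (F(m) = 27*(-6) = -162)
p = 1940 (p = 108 + 1832 = 1940)
p + F(-31) = 1940 - 162 = 1778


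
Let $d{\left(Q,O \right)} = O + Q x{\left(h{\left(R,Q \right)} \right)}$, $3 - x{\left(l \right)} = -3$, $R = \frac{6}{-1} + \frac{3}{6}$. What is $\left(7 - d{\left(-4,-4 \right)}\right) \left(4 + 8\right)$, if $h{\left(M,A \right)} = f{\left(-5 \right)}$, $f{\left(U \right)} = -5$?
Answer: $420$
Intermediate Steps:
$R = - \frac{11}{2}$ ($R = 6 \left(-1\right) + 3 \cdot \frac{1}{6} = -6 + \frac{1}{2} = - \frac{11}{2} \approx -5.5$)
$h{\left(M,A \right)} = -5$
$x{\left(l \right)} = 6$ ($x{\left(l \right)} = 3 - -3 = 3 + 3 = 6$)
$d{\left(Q,O \right)} = O + 6 Q$ ($d{\left(Q,O \right)} = O + Q 6 = O + 6 Q$)
$\left(7 - d{\left(-4,-4 \right)}\right) \left(4 + 8\right) = \left(7 - \left(-4 + 6 \left(-4\right)\right)\right) \left(4 + 8\right) = \left(7 - \left(-4 - 24\right)\right) 12 = \left(7 - -28\right) 12 = \left(7 + 28\right) 12 = 35 \cdot 12 = 420$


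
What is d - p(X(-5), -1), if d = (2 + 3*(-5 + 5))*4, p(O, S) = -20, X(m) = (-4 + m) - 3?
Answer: 28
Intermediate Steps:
X(m) = -7 + m
d = 8 (d = (2 + 3*0)*4 = (2 + 0)*4 = 2*4 = 8)
d - p(X(-5), -1) = 8 - 1*(-20) = 8 + 20 = 28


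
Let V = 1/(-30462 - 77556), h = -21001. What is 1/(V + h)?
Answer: -108018/2268486019 ≈ -4.7617e-5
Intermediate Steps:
V = -1/108018 (V = 1/(-108018) = -1/108018 ≈ -9.2577e-6)
1/(V + h) = 1/(-1/108018 - 21001) = 1/(-2268486019/108018) = -108018/2268486019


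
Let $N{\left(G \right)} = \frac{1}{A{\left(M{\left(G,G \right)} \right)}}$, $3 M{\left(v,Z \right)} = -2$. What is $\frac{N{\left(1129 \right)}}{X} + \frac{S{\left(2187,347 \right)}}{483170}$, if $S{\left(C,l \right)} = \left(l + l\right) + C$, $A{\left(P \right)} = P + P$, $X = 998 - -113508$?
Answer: $\frac{659058817}{110651728040} \approx 0.0059562$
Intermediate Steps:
$M{\left(v,Z \right)} = - \frac{2}{3}$ ($M{\left(v,Z \right)} = \frac{1}{3} \left(-2\right) = - \frac{2}{3}$)
$X = 114506$ ($X = 998 + 113508 = 114506$)
$A{\left(P \right)} = 2 P$
$S{\left(C,l \right)} = C + 2 l$ ($S{\left(C,l \right)} = 2 l + C = C + 2 l$)
$N{\left(G \right)} = - \frac{3}{4}$ ($N{\left(G \right)} = \frac{1}{2 \left(- \frac{2}{3}\right)} = \frac{1}{- \frac{4}{3}} = - \frac{3}{4}$)
$\frac{N{\left(1129 \right)}}{X} + \frac{S{\left(2187,347 \right)}}{483170} = - \frac{3}{4 \cdot 114506} + \frac{2187 + 2 \cdot 347}{483170} = \left(- \frac{3}{4}\right) \frac{1}{114506} + \left(2187 + 694\right) \frac{1}{483170} = - \frac{3}{458024} + 2881 \cdot \frac{1}{483170} = - \frac{3}{458024} + \frac{2881}{483170} = \frac{659058817}{110651728040}$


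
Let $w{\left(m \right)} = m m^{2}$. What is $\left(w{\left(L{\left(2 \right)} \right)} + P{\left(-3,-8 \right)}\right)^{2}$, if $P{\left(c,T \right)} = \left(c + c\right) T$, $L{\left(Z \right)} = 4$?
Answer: $12544$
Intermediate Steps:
$w{\left(m \right)} = m^{3}$
$P{\left(c,T \right)} = 2 T c$ ($P{\left(c,T \right)} = 2 c T = 2 T c$)
$\left(w{\left(L{\left(2 \right)} \right)} + P{\left(-3,-8 \right)}\right)^{2} = \left(4^{3} + 2 \left(-8\right) \left(-3\right)\right)^{2} = \left(64 + 48\right)^{2} = 112^{2} = 12544$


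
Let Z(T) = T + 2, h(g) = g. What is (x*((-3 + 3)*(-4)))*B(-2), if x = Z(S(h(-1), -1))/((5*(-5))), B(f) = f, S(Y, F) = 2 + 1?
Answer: 0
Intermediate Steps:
S(Y, F) = 3
Z(T) = 2 + T
x = -⅕ (x = (2 + 3)/((5*(-5))) = 5/(-25) = 5*(-1/25) = -⅕ ≈ -0.20000)
(x*((-3 + 3)*(-4)))*B(-2) = -(-3 + 3)*(-4)/5*(-2) = -0*(-4)*(-2) = -⅕*0*(-2) = 0*(-2) = 0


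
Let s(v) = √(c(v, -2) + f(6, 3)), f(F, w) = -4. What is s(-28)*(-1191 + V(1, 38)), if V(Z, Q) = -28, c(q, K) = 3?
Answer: -1219*I ≈ -1219.0*I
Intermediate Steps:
s(v) = I (s(v) = √(3 - 4) = √(-1) = I)
s(-28)*(-1191 + V(1, 38)) = I*(-1191 - 28) = I*(-1219) = -1219*I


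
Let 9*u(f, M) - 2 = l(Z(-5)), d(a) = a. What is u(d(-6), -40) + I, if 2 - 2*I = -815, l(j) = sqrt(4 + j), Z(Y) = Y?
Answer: 7357/18 + I/9 ≈ 408.72 + 0.11111*I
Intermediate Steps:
u(f, M) = 2/9 + I/9 (u(f, M) = 2/9 + sqrt(4 - 5)/9 = 2/9 + sqrt(-1)/9 = 2/9 + I/9)
I = 817/2 (I = 1 - 1/2*(-815) = 1 + 815/2 = 817/2 ≈ 408.50)
u(d(-6), -40) + I = (2/9 + I/9) + 817/2 = 7357/18 + I/9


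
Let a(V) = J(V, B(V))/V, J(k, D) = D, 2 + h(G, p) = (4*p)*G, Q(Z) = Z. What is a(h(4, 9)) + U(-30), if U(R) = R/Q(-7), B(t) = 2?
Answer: 2137/497 ≈ 4.2998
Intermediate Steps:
h(G, p) = -2 + 4*G*p (h(G, p) = -2 + (4*p)*G = -2 + 4*G*p)
a(V) = 2/V
U(R) = -R/7 (U(R) = R/(-7) = R*(-1/7) = -R/7)
a(h(4, 9)) + U(-30) = 2/(-2 + 4*4*9) - 1/7*(-30) = 2/(-2 + 144) + 30/7 = 2/142 + 30/7 = 2*(1/142) + 30/7 = 1/71 + 30/7 = 2137/497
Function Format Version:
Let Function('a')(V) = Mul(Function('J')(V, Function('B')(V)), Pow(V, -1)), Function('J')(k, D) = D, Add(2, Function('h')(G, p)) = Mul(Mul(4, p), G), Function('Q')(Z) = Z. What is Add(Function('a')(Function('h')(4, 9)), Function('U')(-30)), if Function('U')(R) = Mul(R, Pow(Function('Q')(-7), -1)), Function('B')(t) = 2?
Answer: Rational(2137, 497) ≈ 4.2998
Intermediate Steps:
Function('h')(G, p) = Add(-2, Mul(4, G, p)) (Function('h')(G, p) = Add(-2, Mul(Mul(4, p), G)) = Add(-2, Mul(4, G, p)))
Function('a')(V) = Mul(2, Pow(V, -1))
Function('U')(R) = Mul(Rational(-1, 7), R) (Function('U')(R) = Mul(R, Pow(-7, -1)) = Mul(R, Rational(-1, 7)) = Mul(Rational(-1, 7), R))
Add(Function('a')(Function('h')(4, 9)), Function('U')(-30)) = Add(Mul(2, Pow(Add(-2, Mul(4, 4, 9)), -1)), Mul(Rational(-1, 7), -30)) = Add(Mul(2, Pow(Add(-2, 144), -1)), Rational(30, 7)) = Add(Mul(2, Pow(142, -1)), Rational(30, 7)) = Add(Mul(2, Rational(1, 142)), Rational(30, 7)) = Add(Rational(1, 71), Rational(30, 7)) = Rational(2137, 497)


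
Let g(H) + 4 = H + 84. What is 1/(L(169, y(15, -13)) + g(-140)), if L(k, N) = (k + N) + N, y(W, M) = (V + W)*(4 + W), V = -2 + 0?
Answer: 1/603 ≈ 0.0016584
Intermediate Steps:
V = -2
g(H) = 80 + H (g(H) = -4 + (H + 84) = -4 + (84 + H) = 80 + H)
y(W, M) = (-2 + W)*(4 + W)
L(k, N) = k + 2*N (L(k, N) = (N + k) + N = k + 2*N)
1/(L(169, y(15, -13)) + g(-140)) = 1/((169 + 2*(-8 + 15**2 + 2*15)) + (80 - 140)) = 1/((169 + 2*(-8 + 225 + 30)) - 60) = 1/((169 + 2*247) - 60) = 1/((169 + 494) - 60) = 1/(663 - 60) = 1/603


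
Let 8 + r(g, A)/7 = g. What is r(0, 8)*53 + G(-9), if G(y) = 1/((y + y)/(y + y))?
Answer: -2967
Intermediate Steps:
r(g, A) = -56 + 7*g
G(y) = 1 (G(y) = 1/((2*y)/((2*y))) = 1/((2*y)*(1/(2*y))) = 1/1 = 1)
r(0, 8)*53 + G(-9) = (-56 + 7*0)*53 + 1 = (-56 + 0)*53 + 1 = -56*53 + 1 = -2968 + 1 = -2967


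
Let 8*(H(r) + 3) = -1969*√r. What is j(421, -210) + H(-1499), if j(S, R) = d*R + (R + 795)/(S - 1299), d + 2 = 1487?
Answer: -273807519/878 - 1969*I*√1499/8 ≈ -3.1185e+5 - 9529.2*I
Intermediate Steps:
d = 1485 (d = -2 + 1487 = 1485)
H(r) = -3 - 1969*√r/8 (H(r) = -3 + (-1969*√r)/8 = -3 - 1969*√r/8)
j(S, R) = 1485*R + (795 + R)/(-1299 + S) (j(S, R) = 1485*R + (R + 795)/(S - 1299) = 1485*R + (795 + R)/(-1299 + S))
j(421, -210) + H(-1499) = (795 - 1929014*(-210) + 1485*(-210)*421)/(-1299 + 421) + (-3 - 1969*I*√1499/8) = (795 + 405092940 - 131288850)/(-878) + (-3 - 1969*I*√1499/8) = -1/878*273804885 + (-3 - 1969*I*√1499/8) = -273804885/878 + (-3 - 1969*I*√1499/8) = -273807519/878 - 1969*I*√1499/8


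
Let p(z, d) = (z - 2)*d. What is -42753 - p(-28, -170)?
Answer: -47853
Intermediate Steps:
p(z, d) = d*(-2 + z) (p(z, d) = (-2 + z)*d = d*(-2 + z))
-42753 - p(-28, -170) = -42753 - (-170)*(-2 - 28) = -42753 - (-170)*(-30) = -42753 - 1*5100 = -42753 - 5100 = -47853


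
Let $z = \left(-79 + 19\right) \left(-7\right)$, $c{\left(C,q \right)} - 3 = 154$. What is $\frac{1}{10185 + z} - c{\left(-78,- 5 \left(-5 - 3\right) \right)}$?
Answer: $- \frac{1664984}{10605} \approx -157.0$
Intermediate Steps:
$c{\left(C,q \right)} = 157$ ($c{\left(C,q \right)} = 3 + 154 = 157$)
$z = 420$ ($z = \left(-60\right) \left(-7\right) = 420$)
$\frac{1}{10185 + z} - c{\left(-78,- 5 \left(-5 - 3\right) \right)} = \frac{1}{10185 + 420} - 157 = \frac{1}{10605} - 157 = - \frac{1664984}{10605}$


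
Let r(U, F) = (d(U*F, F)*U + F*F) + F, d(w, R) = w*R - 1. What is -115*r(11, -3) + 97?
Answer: -124563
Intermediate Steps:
d(w, R) = -1 + R*w (d(w, R) = R*w - 1 = -1 + R*w)
r(U, F) = F + F**2 + U*(-1 + U*F**2) (r(U, F) = ((-1 + F*(U*F))*U + F*F) + F = ((-1 + F*(F*U))*U + F**2) + F = ((-1 + U*F**2)*U + F**2) + F = (U*(-1 + U*F**2) + F**2) + F = (F**2 + U*(-1 + U*F**2)) + F = F + F**2 + U*(-1 + U*F**2))
-115*r(11, -3) + 97 = -115*(-3 + (-3)**2 + 11*(-1 + 11*(-3)**2)) + 97 = -115*(-3 + 9 + 11*(-1 + 11*9)) + 97 = -115*(-3 + 9 + 11*(-1 + 99)) + 97 = -115*(-3 + 9 + 11*98) + 97 = -115*(-3 + 9 + 1078) + 97 = -115*1084 + 97 = -124660 + 97 = -124563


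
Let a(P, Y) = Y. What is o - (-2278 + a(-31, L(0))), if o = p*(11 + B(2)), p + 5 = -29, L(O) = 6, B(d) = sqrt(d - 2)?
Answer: 1898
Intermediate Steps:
B(d) = sqrt(-2 + d)
p = -34 (p = -5 - 29 = -34)
o = -374 (o = -34*(11 + sqrt(-2 + 2)) = -34*(11 + sqrt(0)) = -34*(11 + 0) = -34*11 = -374)
o - (-2278 + a(-31, L(0))) = -374 - (-2278 + 6) = -374 - 1*(-2272) = -374 + 2272 = 1898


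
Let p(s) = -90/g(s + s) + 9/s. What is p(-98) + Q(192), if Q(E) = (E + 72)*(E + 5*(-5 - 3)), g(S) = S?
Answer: 1966290/49 ≈ 40128.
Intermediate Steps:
Q(E) = (-40 + E)*(72 + E) (Q(E) = (72 + E)*(E + 5*(-8)) = (72 + E)*(E - 40) = (72 + E)*(-40 + E) = (-40 + E)*(72 + E))
p(s) = -36/s (p(s) = -90/(s + s) + 9/s = -90*1/(2*s) + 9/s = -45/s + 9/s = -36/s)
p(-98) + Q(192) = -36/(-98) + (-2880 + 192² + 32*192) = -36*(-1/98) + (-2880 + 36864 + 6144) = 18/49 + 40128 = 1966290/49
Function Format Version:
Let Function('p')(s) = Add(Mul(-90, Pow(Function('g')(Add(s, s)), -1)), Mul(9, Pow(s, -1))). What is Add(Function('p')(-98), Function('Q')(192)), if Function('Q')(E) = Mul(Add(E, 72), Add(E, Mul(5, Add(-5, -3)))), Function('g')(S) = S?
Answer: Rational(1966290, 49) ≈ 40128.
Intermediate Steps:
Function('Q')(E) = Mul(Add(-40, E), Add(72, E)) (Function('Q')(E) = Mul(Add(72, E), Add(E, Mul(5, -8))) = Mul(Add(72, E), Add(E, -40)) = Mul(Add(72, E), Add(-40, E)) = Mul(Add(-40, E), Add(72, E)))
Function('p')(s) = Mul(-36, Pow(s, -1)) (Function('p')(s) = Add(Mul(-90, Pow(Add(s, s), -1)), Mul(9, Pow(s, -1))) = Add(Mul(-90, Pow(Mul(2, s), -1)), Mul(9, Pow(s, -1))) = Add(Mul(-90, Mul(Rational(1, 2), Pow(s, -1))), Mul(9, Pow(s, -1))) = Add(Mul(-45, Pow(s, -1)), Mul(9, Pow(s, -1))) = Mul(-36, Pow(s, -1)))
Add(Function('p')(-98), Function('Q')(192)) = Add(Mul(-36, Pow(-98, -1)), Add(-2880, Pow(192, 2), Mul(32, 192))) = Add(Mul(-36, Rational(-1, 98)), Add(-2880, 36864, 6144)) = Add(Rational(18, 49), 40128) = Rational(1966290, 49)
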